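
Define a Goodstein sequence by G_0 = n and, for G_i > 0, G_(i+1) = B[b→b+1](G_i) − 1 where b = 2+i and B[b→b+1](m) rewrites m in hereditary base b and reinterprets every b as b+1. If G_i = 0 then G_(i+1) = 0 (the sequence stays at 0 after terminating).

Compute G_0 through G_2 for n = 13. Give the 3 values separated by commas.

13, 108, 1279

step 0: 13 = 2^(2 + 1) + 2^2 + 1; sub 3 for 2: 3^(3 + 1) + 3^3 + 1; = 109; G_1 = 109−1 = 108
step 1: 108 = 3^(3 + 1) + 3^3; sub 4 for 3: 4^(4 + 1) + 4^4; = 1280; G_2 = 1280−1 = 1279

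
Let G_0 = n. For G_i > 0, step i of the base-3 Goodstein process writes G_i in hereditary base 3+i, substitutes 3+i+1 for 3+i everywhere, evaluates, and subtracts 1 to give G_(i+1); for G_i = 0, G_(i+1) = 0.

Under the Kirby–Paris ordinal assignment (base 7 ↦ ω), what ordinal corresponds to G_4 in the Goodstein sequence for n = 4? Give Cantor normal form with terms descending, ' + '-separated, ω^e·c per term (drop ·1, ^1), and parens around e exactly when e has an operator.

i=0: 4 = 3 + 1 (b=3); 3→4: 4 + 1 = 5; 5−1 = 4
i=1: 4 = 4 (b=4); 4→5: 5 = 5; 5−1 = 4
i=2: 4 = 4 (b=5); 5→6: 4 = 4; 4−1 = 3
i=3: 3 = 3 (b=6); 6→7: 3 = 3; 3−1 = 2
i=4: 2 = 2 (b=7); 7→8: 2 = 2; 2−1 = 1

2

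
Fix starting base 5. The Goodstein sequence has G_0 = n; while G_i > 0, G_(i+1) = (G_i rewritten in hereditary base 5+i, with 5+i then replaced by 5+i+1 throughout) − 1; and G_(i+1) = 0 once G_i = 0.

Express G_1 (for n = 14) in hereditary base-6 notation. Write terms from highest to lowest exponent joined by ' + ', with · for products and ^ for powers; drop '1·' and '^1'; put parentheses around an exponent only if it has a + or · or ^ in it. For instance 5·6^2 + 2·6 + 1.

2·6 + 3

[0] 14 ≡ 2·5 + 4 (base 5). Lift 6: 16. −1: 15.
[1] 15 ≡ 2·6 + 3 (base 6). Lift 7: 17. −1: 16.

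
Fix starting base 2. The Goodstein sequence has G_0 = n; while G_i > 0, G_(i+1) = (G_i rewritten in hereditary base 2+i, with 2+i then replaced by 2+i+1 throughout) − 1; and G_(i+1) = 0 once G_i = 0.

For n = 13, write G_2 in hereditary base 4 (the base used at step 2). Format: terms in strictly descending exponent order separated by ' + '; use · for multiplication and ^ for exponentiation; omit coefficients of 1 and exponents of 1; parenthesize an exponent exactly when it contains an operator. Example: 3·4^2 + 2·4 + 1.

step 0: 13 = 2^(2 + 1) + 2^2 + 1; sub 3 for 2: 3^(3 + 1) + 3^3 + 1; = 109; G_1 = 109−1 = 108
step 1: 108 = 3^(3 + 1) + 3^3; sub 4 for 3: 4^(4 + 1) + 4^4; = 1280; G_2 = 1280−1 = 1279
step 2: 1279 = 4^(4 + 1) + 3·4^3 + 3·4^2 + 3·4 + 3; sub 5 for 4: 5^(5 + 1) + 3·5^3 + 3·5^2 + 3·5 + 3; = 16093; G_3 = 16093−1 = 16092

4^(4 + 1) + 3·4^3 + 3·4^2 + 3·4 + 3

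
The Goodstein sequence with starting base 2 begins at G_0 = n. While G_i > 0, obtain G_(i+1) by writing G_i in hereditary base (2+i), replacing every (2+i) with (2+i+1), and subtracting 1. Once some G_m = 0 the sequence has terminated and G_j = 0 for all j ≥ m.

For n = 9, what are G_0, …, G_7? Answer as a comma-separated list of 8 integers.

G_0=9  [base 2] 2^(2 + 1) + 1  →[2↦3]→  3^(3 + 1) + 1 = 82  −1 ⇒ G_1=81
G_1=81  [base 3] 3^(3 + 1)  →[3↦4]→  4^(4 + 1) = 1024  −1 ⇒ G_2=1023
G_2=1023  [base 4] 3·4^4 + 3·4^3 + 3·4^2 + 3·4 + 3  →[4↦5]→  3·5^5 + 3·5^3 + 3·5^2 + 3·5 + 3 = 9843  −1 ⇒ G_3=9842
G_3=9842  [base 5] 3·5^5 + 3·5^3 + 3·5^2 + 3·5 + 2  →[5↦6]→  3·6^6 + 3·6^3 + 3·6^2 + 3·6 + 2 = 140744  −1 ⇒ G_4=140743
G_4=140743  [base 6] 3·6^6 + 3·6^3 + 3·6^2 + 3·6 + 1  →[6↦7]→  3·7^7 + 3·7^3 + 3·7^2 + 3·7 + 1 = 2471827  −1 ⇒ G_5=2471826
G_5=2471826  [base 7] 3·7^7 + 3·7^3 + 3·7^2 + 3·7  →[7↦8]→  3·8^8 + 3·8^3 + 3·8^2 + 3·8 = 50333400  −1 ⇒ G_6=50333399
G_6=50333399  [base 8] 3·8^8 + 3·8^3 + 3·8^2 + 2·8 + 7  →[8↦9]→  3·9^9 + 3·9^3 + 3·9^2 + 2·9 + 7 = 1162263922  −1 ⇒ G_7=1162263921

9, 81, 1023, 9842, 140743, 2471826, 50333399, 1162263921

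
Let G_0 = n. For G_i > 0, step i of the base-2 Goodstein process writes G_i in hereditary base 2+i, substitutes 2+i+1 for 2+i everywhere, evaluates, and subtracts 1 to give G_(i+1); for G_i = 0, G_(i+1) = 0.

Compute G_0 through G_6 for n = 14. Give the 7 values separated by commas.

14, 110, 1281, 18750, 326591, 5862840, 134404971

base 2: 14 = 2^(2 + 1) + 2^2 + 2; at 3: 3^(3 + 1) + 3^3 + 3 = 111; next = 110
base 3: 110 = 3^(3 + 1) + 3^3 + 2; at 4: 4^(4 + 1) + 4^4 + 2 = 1282; next = 1281
base 4: 1281 = 4^(4 + 1) + 4^4 + 1; at 5: 5^(5 + 1) + 5^5 + 1 = 18751; next = 18750
base 5: 18750 = 5^(5 + 1) + 5^5; at 6: 6^(6 + 1) + 6^6 = 326592; next = 326591
base 6: 326591 = 6^(6 + 1) + 5·6^5 + 5·6^4 + 5·6^3 + 5·6^2 + 5·6 + 5; at 7: 7^(7 + 1) + 5·7^5 + 5·7^4 + 5·7^3 + 5·7^2 + 5·7 + 5 = 5862841; next = 5862840
base 7: 5862840 = 7^(7 + 1) + 5·7^5 + 5·7^4 + 5·7^3 + 5·7^2 + 5·7 + 4; at 8: 8^(8 + 1) + 5·8^5 + 5·8^4 + 5·8^3 + 5·8^2 + 5·8 + 4 = 134404972; next = 134404971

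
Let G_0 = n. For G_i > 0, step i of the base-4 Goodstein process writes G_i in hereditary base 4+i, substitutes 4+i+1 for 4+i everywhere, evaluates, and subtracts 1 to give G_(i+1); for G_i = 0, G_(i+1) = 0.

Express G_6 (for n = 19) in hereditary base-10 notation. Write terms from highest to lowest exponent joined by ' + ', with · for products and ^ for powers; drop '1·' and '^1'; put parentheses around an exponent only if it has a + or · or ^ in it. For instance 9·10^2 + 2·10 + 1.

step 0: 19 = 4^2 + 3; sub 5 for 4: 5^2 + 3; = 28; G_1 = 28−1 = 27
step 1: 27 = 5^2 + 2; sub 6 for 5: 6^2 + 2; = 38; G_2 = 38−1 = 37
step 2: 37 = 6^2 + 1; sub 7 for 6: 7^2 + 1; = 50; G_3 = 50−1 = 49
step 3: 49 = 7^2; sub 8 for 7: 8^2; = 64; G_4 = 64−1 = 63
step 4: 63 = 7·8 + 7; sub 9 for 8: 7·9 + 7; = 70; G_5 = 70−1 = 69
step 5: 69 = 7·9 + 6; sub 10 for 9: 7·10 + 6; = 76; G_6 = 76−1 = 75
step 6: 75 = 7·10 + 5; sub 11 for 10: 7·11 + 5; = 82; G_7 = 82−1 = 81

7·10 + 5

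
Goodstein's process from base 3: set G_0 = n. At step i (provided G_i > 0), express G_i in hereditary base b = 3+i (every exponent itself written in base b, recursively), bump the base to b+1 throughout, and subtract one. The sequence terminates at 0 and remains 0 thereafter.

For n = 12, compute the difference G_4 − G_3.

12

G_0 = 12. HB_3(12) = 3^2 + 3. Bump = 20. G_1 = 19.
G_1 = 19. HB_4(19) = 4^2 + 3. Bump = 28. G_2 = 27.
G_2 = 27. HB_5(27) = 5^2 + 2. Bump = 38. G_3 = 37.
G_3 = 37. HB_6(37) = 6^2 + 1. Bump = 50. G_4 = 49.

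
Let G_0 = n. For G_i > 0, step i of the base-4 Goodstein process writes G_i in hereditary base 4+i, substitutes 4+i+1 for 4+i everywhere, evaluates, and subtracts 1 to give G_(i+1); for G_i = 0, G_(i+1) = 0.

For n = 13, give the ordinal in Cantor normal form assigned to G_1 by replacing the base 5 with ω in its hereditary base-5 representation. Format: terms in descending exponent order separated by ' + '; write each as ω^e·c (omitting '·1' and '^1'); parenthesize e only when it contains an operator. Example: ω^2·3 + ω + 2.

G_0 = 13. HB_4(13) = 3·4 + 1. Bump = 16. G_1 = 15.
G_1 = 15. HB_5(15) = 3·5. Bump = 18. G_2 = 17.

ω·3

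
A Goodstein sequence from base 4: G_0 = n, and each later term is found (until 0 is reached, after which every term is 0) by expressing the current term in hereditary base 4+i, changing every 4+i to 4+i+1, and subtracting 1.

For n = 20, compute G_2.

base 4: 20 = 4^2 + 4; at 5: 5^2 + 5 = 30; next = 29
base 5: 29 = 5^2 + 4; at 6: 6^2 + 4 = 40; next = 39
base 6: 39 = 6^2 + 3; at 7: 7^2 + 3 = 52; next = 51

39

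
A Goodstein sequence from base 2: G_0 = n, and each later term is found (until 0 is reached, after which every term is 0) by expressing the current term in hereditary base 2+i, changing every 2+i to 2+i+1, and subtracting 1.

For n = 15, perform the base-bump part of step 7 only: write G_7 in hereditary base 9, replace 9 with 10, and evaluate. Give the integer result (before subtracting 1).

G_0 = 15. HB_2(15) = 2^(2 + 1) + 2^2 + 2 + 1. Bump = 112. G_1 = 111.
G_1 = 111. HB_3(111) = 3^(3 + 1) + 3^3 + 3. Bump = 1284. G_2 = 1283.
G_2 = 1283. HB_4(1283) = 4^(4 + 1) + 4^4 + 3. Bump = 18753. G_3 = 18752.
G_3 = 18752. HB_5(18752) = 5^(5 + 1) + 5^5 + 2. Bump = 326594. G_4 = 326593.
G_4 = 326593. HB_6(326593) = 6^(6 + 1) + 6^6 + 1. Bump = 6588345. G_5 = 6588344.
G_5 = 6588344. HB_7(6588344) = 7^(7 + 1) + 7^7. Bump = 150994944. G_6 = 150994943.
G_6 = 150994943. HB_8(150994943) = 8^(8 + 1) + 7·8^7 + 7·8^6 + 7·8^5 + 7·8^4 + 7·8^3 + 7·8^2 + 7·8 + 7. Bump = 3524450281. G_7 = 3524450280.

100077777776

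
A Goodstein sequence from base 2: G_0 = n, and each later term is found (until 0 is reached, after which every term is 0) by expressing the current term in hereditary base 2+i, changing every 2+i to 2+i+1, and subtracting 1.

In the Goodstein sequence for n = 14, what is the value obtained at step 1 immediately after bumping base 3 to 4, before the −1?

1282

G_0 = 14. HB_2(14) = 2^(2 + 1) + 2^2 + 2. Bump = 111. G_1 = 110.
G_1 = 110. HB_3(110) = 3^(3 + 1) + 3^3 + 2. Bump = 1282. G_2 = 1281.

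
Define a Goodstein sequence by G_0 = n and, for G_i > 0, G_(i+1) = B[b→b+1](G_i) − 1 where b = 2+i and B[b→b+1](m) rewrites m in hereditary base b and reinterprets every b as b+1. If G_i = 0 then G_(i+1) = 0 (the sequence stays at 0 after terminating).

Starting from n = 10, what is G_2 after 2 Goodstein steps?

i=0: 10 = 2^(2 + 1) + 2 (b=2); 2→3: 3^(3 + 1) + 3 = 84; 84−1 = 83
i=1: 83 = 3^(3 + 1) + 2 (b=3); 3→4: 4^(4 + 1) + 2 = 1026; 1026−1 = 1025
i=2: 1025 = 4^(4 + 1) + 1 (b=4); 4→5: 5^(5 + 1) + 1 = 15626; 15626−1 = 15625

1025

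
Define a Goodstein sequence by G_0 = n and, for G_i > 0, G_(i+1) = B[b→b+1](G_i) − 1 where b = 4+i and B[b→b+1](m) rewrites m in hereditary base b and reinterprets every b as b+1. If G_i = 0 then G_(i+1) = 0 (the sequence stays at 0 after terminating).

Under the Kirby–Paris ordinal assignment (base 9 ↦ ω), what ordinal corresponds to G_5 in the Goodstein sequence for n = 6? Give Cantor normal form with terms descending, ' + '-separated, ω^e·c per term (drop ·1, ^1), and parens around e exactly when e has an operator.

G_0 = 6. HB_4(6) = 4 + 2. Bump = 7. G_1 = 6.
G_1 = 6. HB_5(6) = 5 + 1. Bump = 7. G_2 = 6.
G_2 = 6. HB_6(6) = 6. Bump = 7. G_3 = 6.
G_3 = 6. HB_7(6) = 6. Bump = 6. G_4 = 5.
G_4 = 5. HB_8(5) = 5. Bump = 5. G_5 = 4.
G_5 = 4. HB_9(4) = 4. Bump = 4. G_6 = 3.

4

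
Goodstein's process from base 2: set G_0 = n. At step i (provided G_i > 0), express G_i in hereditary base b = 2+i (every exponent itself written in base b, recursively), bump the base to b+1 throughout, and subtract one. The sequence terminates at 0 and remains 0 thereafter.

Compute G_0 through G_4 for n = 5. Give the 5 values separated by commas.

[0] 5 ≡ 2^2 + 1 (base 2). Lift 3: 28. −1: 27.
[1] 27 ≡ 3^3 (base 3). Lift 4: 256. −1: 255.
[2] 255 ≡ 3·4^3 + 3·4^2 + 3·4 + 3 (base 4). Lift 5: 468. −1: 467.
[3] 467 ≡ 3·5^3 + 3·5^2 + 3·5 + 2 (base 5). Lift 6: 776. −1: 775.

5, 27, 255, 467, 775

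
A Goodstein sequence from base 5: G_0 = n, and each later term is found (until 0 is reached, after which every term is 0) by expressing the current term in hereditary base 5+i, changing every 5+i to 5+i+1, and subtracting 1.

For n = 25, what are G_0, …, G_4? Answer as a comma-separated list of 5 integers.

25, 35, 39, 43, 47

[0] 25 ≡ 5^2 (base 5). Lift 6: 36. −1: 35.
[1] 35 ≡ 5·6 + 5 (base 6). Lift 7: 40. −1: 39.
[2] 39 ≡ 5·7 + 4 (base 7). Lift 8: 44. −1: 43.
[3] 43 ≡ 5·8 + 3 (base 8). Lift 9: 48. −1: 47.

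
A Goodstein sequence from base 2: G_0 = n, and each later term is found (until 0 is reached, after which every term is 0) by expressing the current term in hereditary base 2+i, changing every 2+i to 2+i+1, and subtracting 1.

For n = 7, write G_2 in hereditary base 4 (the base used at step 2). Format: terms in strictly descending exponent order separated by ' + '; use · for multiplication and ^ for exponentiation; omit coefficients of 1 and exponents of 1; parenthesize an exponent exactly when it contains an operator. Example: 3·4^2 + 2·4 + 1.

(0) 7|_2 = 2^2 + 2 + 1 ↦ 3^3 + 3 + 1|_3 = 31 ⇒ 30
(1) 30|_3 = 3^3 + 3 ↦ 4^4 + 4|_4 = 260 ⇒ 259
(2) 259|_4 = 4^4 + 3 ↦ 5^5 + 3|_5 = 3128 ⇒ 3127

4^4 + 3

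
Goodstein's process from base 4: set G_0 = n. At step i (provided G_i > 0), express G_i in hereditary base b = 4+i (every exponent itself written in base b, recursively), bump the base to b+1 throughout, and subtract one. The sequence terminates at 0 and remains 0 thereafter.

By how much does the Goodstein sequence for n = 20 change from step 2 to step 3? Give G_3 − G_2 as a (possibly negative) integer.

12

(0) 20|_4 = 4^2 + 4 ↦ 5^2 + 5|_5 = 30 ⇒ 29
(1) 29|_5 = 5^2 + 4 ↦ 6^2 + 4|_6 = 40 ⇒ 39
(2) 39|_6 = 6^2 + 3 ↦ 7^2 + 3|_7 = 52 ⇒ 51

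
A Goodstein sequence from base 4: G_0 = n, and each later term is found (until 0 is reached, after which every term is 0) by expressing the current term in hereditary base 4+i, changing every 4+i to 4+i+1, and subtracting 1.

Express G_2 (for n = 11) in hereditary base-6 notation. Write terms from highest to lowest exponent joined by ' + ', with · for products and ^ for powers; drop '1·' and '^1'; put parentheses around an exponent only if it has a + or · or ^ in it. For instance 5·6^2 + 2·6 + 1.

(0) 11|_4 = 2·4 + 3 ↦ 2·5 + 3|_5 = 13 ⇒ 12
(1) 12|_5 = 2·5 + 2 ↦ 2·6 + 2|_6 = 14 ⇒ 13
(2) 13|_6 = 2·6 + 1 ↦ 2·7 + 1|_7 = 15 ⇒ 14

2·6 + 1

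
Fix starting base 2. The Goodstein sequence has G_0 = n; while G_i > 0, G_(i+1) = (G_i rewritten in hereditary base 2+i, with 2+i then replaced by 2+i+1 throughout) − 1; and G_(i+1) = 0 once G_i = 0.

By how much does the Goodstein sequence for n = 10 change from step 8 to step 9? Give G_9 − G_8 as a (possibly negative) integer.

10 —HB2→ 2^(2 + 1) + 2 —bump→ 3^(3 + 1) + 3 = 84 —(−1)→ 83
83 —HB3→ 3^(3 + 1) + 2 —bump→ 4^(4 + 1) + 2 = 1026 —(−1)→ 1025
1025 —HB4→ 4^(4 + 1) + 1 —bump→ 5^(5 + 1) + 1 = 15626 —(−1)→ 15625
15625 —HB5→ 5^(5 + 1) —bump→ 6^(6 + 1) = 279936 —(−1)→ 279935
279935 —HB6→ 5·6^6 + 5·6^5 + 5·6^4 + 5·6^3 + 5·6^2 + 5·6 + 5 —bump→ 5·7^7 + 5·7^5 + 5·7^4 + 5·7^3 + 5·7^2 + 5·7 + 5 = 4215755 —(−1)→ 4215754
4215754 —HB7→ 5·7^7 + 5·7^5 + 5·7^4 + 5·7^3 + 5·7^2 + 5·7 + 4 —bump→ 5·8^8 + 5·8^5 + 5·8^4 + 5·8^3 + 5·8^2 + 5·8 + 4 = 84073324 —(−1)→ 84073323
84073323 —HB8→ 5·8^8 + 5·8^5 + 5·8^4 + 5·8^3 + 5·8^2 + 5·8 + 3 —bump→ 5·9^9 + 5·9^5 + 5·9^4 + 5·9^3 + 5·9^2 + 5·9 + 3 = 1937434593 —(−1)→ 1937434592
1937434592 —HB9→ 5·9^9 + 5·9^5 + 5·9^4 + 5·9^3 + 5·9^2 + 5·9 + 2 —bump→ 5·10^10 + 5·10^5 + 5·10^4 + 5·10^3 + 5·10^2 + 5·10 + 2 = 50000555552 —(−1)→ 50000555551
50000555551 —HB10→ 5·10^10 + 5·10^5 + 5·10^4 + 5·10^3 + 5·10^2 + 5·10 + 1 —bump→ 5·11^11 + 5·11^5 + 5·11^4 + 5·11^3 + 5·11^2 + 5·11 + 1 = 1426559238831 —(−1)→ 1426559238830

1376558683279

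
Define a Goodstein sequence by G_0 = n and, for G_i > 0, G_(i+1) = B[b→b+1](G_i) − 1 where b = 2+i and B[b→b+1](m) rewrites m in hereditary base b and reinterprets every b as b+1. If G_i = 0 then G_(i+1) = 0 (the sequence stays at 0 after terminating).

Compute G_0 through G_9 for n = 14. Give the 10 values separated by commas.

14, 110, 1281, 18750, 326591, 5862840, 134404971, 3487116548, 100000555551, 3138429262496

i=0: 14 = 2^(2 + 1) + 2^2 + 2 (b=2); 2→3: 3^(3 + 1) + 3^3 + 3 = 111; 111−1 = 110
i=1: 110 = 3^(3 + 1) + 3^3 + 2 (b=3); 3→4: 4^(4 + 1) + 4^4 + 2 = 1282; 1282−1 = 1281
i=2: 1281 = 4^(4 + 1) + 4^4 + 1 (b=4); 4→5: 5^(5 + 1) + 5^5 + 1 = 18751; 18751−1 = 18750
i=3: 18750 = 5^(5 + 1) + 5^5 (b=5); 5→6: 6^(6 + 1) + 6^6 = 326592; 326592−1 = 326591
i=4: 326591 = 6^(6 + 1) + 5·6^5 + 5·6^4 + 5·6^3 + 5·6^2 + 5·6 + 5 (b=6); 6→7: 7^(7 + 1) + 5·7^5 + 5·7^4 + 5·7^3 + 5·7^2 + 5·7 + 5 = 5862841; 5862841−1 = 5862840
i=5: 5862840 = 7^(7 + 1) + 5·7^5 + 5·7^4 + 5·7^3 + 5·7^2 + 5·7 + 4 (b=7); 7→8: 8^(8 + 1) + 5·8^5 + 5·8^4 + 5·8^3 + 5·8^2 + 5·8 + 4 = 134404972; 134404972−1 = 134404971
i=6: 134404971 = 8^(8 + 1) + 5·8^5 + 5·8^4 + 5·8^3 + 5·8^2 + 5·8 + 3 (b=8); 8→9: 9^(9 + 1) + 5·9^5 + 5·9^4 + 5·9^3 + 5·9^2 + 5·9 + 3 = 3487116549; 3487116549−1 = 3487116548
i=7: 3487116548 = 9^(9 + 1) + 5·9^5 + 5·9^4 + 5·9^3 + 5·9^2 + 5·9 + 2 (b=9); 9→10: 10^(10 + 1) + 5·10^5 + 5·10^4 + 5·10^3 + 5·10^2 + 5·10 + 2 = 100000555552; 100000555552−1 = 100000555551
i=8: 100000555551 = 10^(10 + 1) + 5·10^5 + 5·10^4 + 5·10^3 + 5·10^2 + 5·10 + 1 (b=10); 10→11: 11^(11 + 1) + 5·11^5 + 5·11^4 + 5·11^3 + 5·11^2 + 5·11 + 1 = 3138429262497; 3138429262497−1 = 3138429262496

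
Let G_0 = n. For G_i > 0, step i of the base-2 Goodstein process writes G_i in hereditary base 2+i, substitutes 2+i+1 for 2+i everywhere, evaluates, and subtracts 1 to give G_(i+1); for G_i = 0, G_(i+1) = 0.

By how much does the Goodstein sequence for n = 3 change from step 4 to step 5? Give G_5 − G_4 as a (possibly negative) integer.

(0) 3|_2 = 2 + 1 ↦ 3 + 1|_3 = 4 ⇒ 3
(1) 3|_3 = 3 ↦ 4|_4 = 4 ⇒ 3
(2) 3|_4 = 3 ↦ 3|_5 = 3 ⇒ 2
(3) 2|_5 = 2 ↦ 2|_6 = 2 ⇒ 1
(4) 1|_6 = 1 ↦ 1|_7 = 1 ⇒ 0

-1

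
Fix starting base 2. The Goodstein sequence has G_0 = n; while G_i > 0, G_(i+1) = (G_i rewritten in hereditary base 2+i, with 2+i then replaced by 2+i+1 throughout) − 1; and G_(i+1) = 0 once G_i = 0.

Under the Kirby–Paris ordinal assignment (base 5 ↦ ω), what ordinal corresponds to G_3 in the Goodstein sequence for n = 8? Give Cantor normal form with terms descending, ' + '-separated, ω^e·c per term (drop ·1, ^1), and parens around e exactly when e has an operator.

(0) 8|_2 = 2^(2 + 1) ↦ 3^(3 + 1)|_3 = 81 ⇒ 80
(1) 80|_3 = 2·3^3 + 2·3^2 + 2·3 + 2 ↦ 2·4^4 + 2·4^2 + 2·4 + 2|_4 = 554 ⇒ 553
(2) 553|_4 = 2·4^4 + 2·4^2 + 2·4 + 1 ↦ 2·5^5 + 2·5^2 + 2·5 + 1|_5 = 6311 ⇒ 6310
(3) 6310|_5 = 2·5^5 + 2·5^2 + 2·5 ↦ 2·6^6 + 2·6^2 + 2·6|_6 = 93396 ⇒ 93395

ω^ω·2 + ω^2·2 + ω·2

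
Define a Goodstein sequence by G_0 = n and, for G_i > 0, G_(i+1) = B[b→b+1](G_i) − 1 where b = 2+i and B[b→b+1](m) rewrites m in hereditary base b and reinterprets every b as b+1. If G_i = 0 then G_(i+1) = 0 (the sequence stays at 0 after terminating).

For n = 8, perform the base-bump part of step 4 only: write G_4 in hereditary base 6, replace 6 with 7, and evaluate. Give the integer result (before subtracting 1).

1647196

i=0: 8 = 2^(2 + 1) (b=2); 2→3: 3^(3 + 1) = 81; 81−1 = 80
i=1: 80 = 2·3^3 + 2·3^2 + 2·3 + 2 (b=3); 3→4: 2·4^4 + 2·4^2 + 2·4 + 2 = 554; 554−1 = 553
i=2: 553 = 2·4^4 + 2·4^2 + 2·4 + 1 (b=4); 4→5: 2·5^5 + 2·5^2 + 2·5 + 1 = 6311; 6311−1 = 6310
i=3: 6310 = 2·5^5 + 2·5^2 + 2·5 (b=5); 5→6: 2·6^6 + 2·6^2 + 2·6 = 93396; 93396−1 = 93395
i=4: 93395 = 2·6^6 + 2·6^2 + 6 + 5 (b=6); 6→7: 2·7^7 + 2·7^2 + 7 + 5 = 1647196; 1647196−1 = 1647195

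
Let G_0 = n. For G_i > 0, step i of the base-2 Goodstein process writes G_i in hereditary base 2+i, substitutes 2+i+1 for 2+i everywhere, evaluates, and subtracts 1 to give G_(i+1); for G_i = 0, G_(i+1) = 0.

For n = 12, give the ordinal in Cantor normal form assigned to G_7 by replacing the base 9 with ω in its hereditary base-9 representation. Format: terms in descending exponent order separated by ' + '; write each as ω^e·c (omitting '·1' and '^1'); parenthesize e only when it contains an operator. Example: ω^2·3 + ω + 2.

i=0: 12 = 2^(2 + 1) + 2^2 (b=2); 2→3: 3^(3 + 1) + 3^3 = 108; 108−1 = 107
i=1: 107 = 3^(3 + 1) + 2·3^2 + 2·3 + 2 (b=3); 3→4: 4^(4 + 1) + 2·4^2 + 2·4 + 2 = 1066; 1066−1 = 1065
i=2: 1065 = 4^(4 + 1) + 2·4^2 + 2·4 + 1 (b=4); 4→5: 5^(5 + 1) + 2·5^2 + 2·5 + 1 = 15686; 15686−1 = 15685
i=3: 15685 = 5^(5 + 1) + 2·5^2 + 2·5 (b=5); 5→6: 6^(6 + 1) + 2·6^2 + 2·6 = 280020; 280020−1 = 280019
i=4: 280019 = 6^(6 + 1) + 2·6^2 + 6 + 5 (b=6); 6→7: 7^(7 + 1) + 2·7^2 + 7 + 5 = 5764911; 5764911−1 = 5764910
i=5: 5764910 = 7^(7 + 1) + 2·7^2 + 7 + 4 (b=7); 7→8: 8^(8 + 1) + 2·8^2 + 8 + 4 = 134217868; 134217868−1 = 134217867
i=6: 134217867 = 8^(8 + 1) + 2·8^2 + 8 + 3 (b=8); 8→9: 9^(9 + 1) + 2·9^2 + 9 + 3 = 3486784575; 3486784575−1 = 3486784574
i=7: 3486784574 = 9^(9 + 1) + 2·9^2 + 9 + 2 (b=9); 9→10: 10^(10 + 1) + 2·10^2 + 10 + 2 = 100000000212; 100000000212−1 = 100000000211

ω^(ω + 1) + ω^2·2 + ω + 2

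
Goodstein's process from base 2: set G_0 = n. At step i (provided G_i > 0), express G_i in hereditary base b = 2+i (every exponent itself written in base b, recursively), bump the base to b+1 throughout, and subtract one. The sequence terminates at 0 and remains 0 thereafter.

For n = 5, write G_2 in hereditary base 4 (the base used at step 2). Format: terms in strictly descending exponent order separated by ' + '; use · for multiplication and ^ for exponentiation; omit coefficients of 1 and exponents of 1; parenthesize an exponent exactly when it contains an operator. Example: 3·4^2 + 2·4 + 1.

3·4^3 + 3·4^2 + 3·4 + 3

step 0: 5 = 2^2 + 1; sub 3 for 2: 3^3 + 1; = 28; G_1 = 28−1 = 27
step 1: 27 = 3^3; sub 4 for 3: 4^4; = 256; G_2 = 256−1 = 255
step 2: 255 = 3·4^3 + 3·4^2 + 3·4 + 3; sub 5 for 4: 3·5^3 + 3·5^2 + 3·5 + 3; = 468; G_3 = 468−1 = 467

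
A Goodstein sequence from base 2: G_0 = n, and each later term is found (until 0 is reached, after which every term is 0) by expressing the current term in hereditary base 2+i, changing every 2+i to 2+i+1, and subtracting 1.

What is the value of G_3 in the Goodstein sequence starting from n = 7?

(0) 7|_2 = 2^2 + 2 + 1 ↦ 3^3 + 3 + 1|_3 = 31 ⇒ 30
(1) 30|_3 = 3^3 + 3 ↦ 4^4 + 4|_4 = 260 ⇒ 259
(2) 259|_4 = 4^4 + 3 ↦ 5^5 + 3|_5 = 3128 ⇒ 3127
(3) 3127|_5 = 5^5 + 2 ↦ 6^6 + 2|_6 = 46658 ⇒ 46657

3127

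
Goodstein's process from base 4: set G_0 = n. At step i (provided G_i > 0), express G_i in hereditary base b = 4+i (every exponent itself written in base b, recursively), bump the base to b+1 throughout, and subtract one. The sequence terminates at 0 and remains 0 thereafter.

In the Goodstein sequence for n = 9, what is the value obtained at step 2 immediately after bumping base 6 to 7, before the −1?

12

base 4: 9 = 2·4 + 1; at 5: 2·5 + 1 = 11; next = 10
base 5: 10 = 2·5; at 6: 2·6 = 12; next = 11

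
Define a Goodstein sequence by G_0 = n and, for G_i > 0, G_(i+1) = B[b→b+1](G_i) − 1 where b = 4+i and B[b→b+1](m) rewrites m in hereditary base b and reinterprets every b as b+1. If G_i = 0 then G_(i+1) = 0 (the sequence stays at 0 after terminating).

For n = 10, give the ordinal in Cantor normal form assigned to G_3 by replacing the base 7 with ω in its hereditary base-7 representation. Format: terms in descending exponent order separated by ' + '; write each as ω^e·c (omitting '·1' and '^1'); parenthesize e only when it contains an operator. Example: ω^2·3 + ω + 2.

10 —HB4→ 2·4 + 2 —bump→ 2·5 + 2 = 12 —(−1)→ 11
11 —HB5→ 2·5 + 1 —bump→ 2·6 + 1 = 13 —(−1)→ 12
12 —HB6→ 2·6 —bump→ 2·7 = 14 —(−1)→ 13
13 —HB7→ 7 + 6 —bump→ 8 + 6 = 14 —(−1)→ 13

ω + 6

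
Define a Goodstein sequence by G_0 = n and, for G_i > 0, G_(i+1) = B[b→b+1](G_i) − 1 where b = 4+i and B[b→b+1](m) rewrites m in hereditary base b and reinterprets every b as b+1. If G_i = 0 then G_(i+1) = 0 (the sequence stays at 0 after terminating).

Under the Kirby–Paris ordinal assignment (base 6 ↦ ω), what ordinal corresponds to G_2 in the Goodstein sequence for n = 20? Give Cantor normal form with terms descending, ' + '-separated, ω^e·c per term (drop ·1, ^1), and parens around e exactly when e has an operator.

step 0: 20 = 4^2 + 4; sub 5 for 4: 5^2 + 5; = 30; G_1 = 30−1 = 29
step 1: 29 = 5^2 + 4; sub 6 for 5: 6^2 + 4; = 40; G_2 = 40−1 = 39
step 2: 39 = 6^2 + 3; sub 7 for 6: 7^2 + 3; = 52; G_3 = 52−1 = 51

ω^2 + 3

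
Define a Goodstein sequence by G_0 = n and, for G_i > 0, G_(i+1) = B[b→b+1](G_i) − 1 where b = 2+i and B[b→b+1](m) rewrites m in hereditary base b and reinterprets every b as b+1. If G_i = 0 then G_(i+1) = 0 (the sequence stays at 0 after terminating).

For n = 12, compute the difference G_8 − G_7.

base 2: 12 = 2^(2 + 1) + 2^2; at 3: 3^(3 + 1) + 3^3 = 108; next = 107
base 3: 107 = 3^(3 + 1) + 2·3^2 + 2·3 + 2; at 4: 4^(4 + 1) + 2·4^2 + 2·4 + 2 = 1066; next = 1065
base 4: 1065 = 4^(4 + 1) + 2·4^2 + 2·4 + 1; at 5: 5^(5 + 1) + 2·5^2 + 2·5 + 1 = 15686; next = 15685
base 5: 15685 = 5^(5 + 1) + 2·5^2 + 2·5; at 6: 6^(6 + 1) + 2·6^2 + 2·6 = 280020; next = 280019
base 6: 280019 = 6^(6 + 1) + 2·6^2 + 6 + 5; at 7: 7^(7 + 1) + 2·7^2 + 7 + 5 = 5764911; next = 5764910
base 7: 5764910 = 7^(7 + 1) + 2·7^2 + 7 + 4; at 8: 8^(8 + 1) + 2·8^2 + 8 + 4 = 134217868; next = 134217867
base 8: 134217867 = 8^(8 + 1) + 2·8^2 + 8 + 3; at 9: 9^(9 + 1) + 2·9^2 + 9 + 3 = 3486784575; next = 3486784574
base 9: 3486784574 = 9^(9 + 1) + 2·9^2 + 9 + 2; at 10: 10^(10 + 1) + 2·10^2 + 10 + 2 = 100000000212; next = 100000000211

96513215637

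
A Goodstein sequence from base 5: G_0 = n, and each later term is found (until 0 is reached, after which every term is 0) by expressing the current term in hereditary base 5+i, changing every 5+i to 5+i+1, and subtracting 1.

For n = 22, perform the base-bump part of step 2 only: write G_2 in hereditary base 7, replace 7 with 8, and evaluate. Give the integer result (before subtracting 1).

i=0: 22 = 4·5 + 2 (b=5); 5→6: 4·6 + 2 = 26; 26−1 = 25
i=1: 25 = 4·6 + 1 (b=6); 6→7: 4·7 + 1 = 29; 29−1 = 28

32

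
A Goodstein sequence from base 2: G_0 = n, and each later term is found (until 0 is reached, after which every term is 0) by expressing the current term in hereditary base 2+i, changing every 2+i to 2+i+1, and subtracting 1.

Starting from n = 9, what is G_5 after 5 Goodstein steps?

9 —HB2→ 2^(2 + 1) + 1 —bump→ 3^(3 + 1) + 1 = 82 —(−1)→ 81
81 —HB3→ 3^(3 + 1) —bump→ 4^(4 + 1) = 1024 —(−1)→ 1023
1023 —HB4→ 3·4^4 + 3·4^3 + 3·4^2 + 3·4 + 3 —bump→ 3·5^5 + 3·5^3 + 3·5^2 + 3·5 + 3 = 9843 —(−1)→ 9842
9842 —HB5→ 3·5^5 + 3·5^3 + 3·5^2 + 3·5 + 2 —bump→ 3·6^6 + 3·6^3 + 3·6^2 + 3·6 + 2 = 140744 —(−1)→ 140743
140743 —HB6→ 3·6^6 + 3·6^3 + 3·6^2 + 3·6 + 1 —bump→ 3·7^7 + 3·7^3 + 3·7^2 + 3·7 + 1 = 2471827 —(−1)→ 2471826
2471826 —HB7→ 3·7^7 + 3·7^3 + 3·7^2 + 3·7 —bump→ 3·8^8 + 3·8^3 + 3·8^2 + 3·8 = 50333400 —(−1)→ 50333399

2471826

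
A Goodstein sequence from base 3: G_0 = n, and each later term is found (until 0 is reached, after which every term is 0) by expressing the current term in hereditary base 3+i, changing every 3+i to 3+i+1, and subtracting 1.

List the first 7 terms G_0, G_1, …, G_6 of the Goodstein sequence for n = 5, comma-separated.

5, 5, 5, 5, 4, 3, 2

[0] 5 ≡ 3 + 2 (base 3). Lift 4: 6. −1: 5.
[1] 5 ≡ 4 + 1 (base 4). Lift 5: 6. −1: 5.
[2] 5 ≡ 5 (base 5). Lift 6: 6. −1: 5.
[3] 5 ≡ 5 (base 6). Lift 7: 5. −1: 4.
[4] 4 ≡ 4 (base 7). Lift 8: 4. −1: 3.
[5] 3 ≡ 3 (base 8). Lift 9: 3. −1: 2.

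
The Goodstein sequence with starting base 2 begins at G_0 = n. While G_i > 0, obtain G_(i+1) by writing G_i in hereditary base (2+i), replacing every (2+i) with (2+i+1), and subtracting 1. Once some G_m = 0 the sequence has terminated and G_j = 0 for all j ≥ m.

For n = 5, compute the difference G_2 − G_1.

228

5 —HB2→ 2^2 + 1 —bump→ 3^3 + 1 = 28 —(−1)→ 27
27 —HB3→ 3^3 —bump→ 4^4 = 256 —(−1)→ 255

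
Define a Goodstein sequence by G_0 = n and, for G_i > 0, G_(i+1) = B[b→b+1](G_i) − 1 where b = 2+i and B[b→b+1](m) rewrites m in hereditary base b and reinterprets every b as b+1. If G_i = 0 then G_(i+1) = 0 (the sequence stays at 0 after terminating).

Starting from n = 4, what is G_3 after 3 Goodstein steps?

base 2: 4 = 2^2; at 3: 3^3 = 27; next = 26
base 3: 26 = 2·3^2 + 2·3 + 2; at 4: 2·4^2 + 2·4 + 2 = 42; next = 41
base 4: 41 = 2·4^2 + 2·4 + 1; at 5: 2·5^2 + 2·5 + 1 = 61; next = 60
base 5: 60 = 2·5^2 + 2·5; at 6: 2·6^2 + 2·6 = 84; next = 83

60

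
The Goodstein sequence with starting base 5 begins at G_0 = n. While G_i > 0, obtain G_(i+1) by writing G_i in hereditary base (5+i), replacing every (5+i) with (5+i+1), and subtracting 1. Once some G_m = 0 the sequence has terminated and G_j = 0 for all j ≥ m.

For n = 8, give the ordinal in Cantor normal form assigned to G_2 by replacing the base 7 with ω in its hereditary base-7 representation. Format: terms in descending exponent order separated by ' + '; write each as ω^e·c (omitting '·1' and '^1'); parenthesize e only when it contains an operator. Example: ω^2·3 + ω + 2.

ω + 1

i=0: 8 = 5 + 3 (b=5); 5→6: 6 + 3 = 9; 9−1 = 8
i=1: 8 = 6 + 2 (b=6); 6→7: 7 + 2 = 9; 9−1 = 8
i=2: 8 = 7 + 1 (b=7); 7→8: 8 + 1 = 9; 9−1 = 8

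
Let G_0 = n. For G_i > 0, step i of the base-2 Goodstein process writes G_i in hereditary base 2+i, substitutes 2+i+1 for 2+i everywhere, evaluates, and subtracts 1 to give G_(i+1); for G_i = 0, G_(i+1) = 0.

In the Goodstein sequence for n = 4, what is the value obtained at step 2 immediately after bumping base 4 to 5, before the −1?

61

G_0=4  [base 2] 2^2  →[2↦3]→  3^3 = 27  −1 ⇒ G_1=26
G_1=26  [base 3] 2·3^2 + 2·3 + 2  →[3↦4]→  2·4^2 + 2·4 + 2 = 42  −1 ⇒ G_2=41
G_2=41  [base 4] 2·4^2 + 2·4 + 1  →[4↦5]→  2·5^2 + 2·5 + 1 = 61  −1 ⇒ G_3=60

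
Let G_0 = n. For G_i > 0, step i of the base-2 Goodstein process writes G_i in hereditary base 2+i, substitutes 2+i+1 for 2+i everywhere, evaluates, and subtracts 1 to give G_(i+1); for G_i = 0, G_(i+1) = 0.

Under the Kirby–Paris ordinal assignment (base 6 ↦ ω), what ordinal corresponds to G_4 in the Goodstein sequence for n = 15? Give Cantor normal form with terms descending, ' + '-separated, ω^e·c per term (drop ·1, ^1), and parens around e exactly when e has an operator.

ω^(ω + 1) + ω^ω + 1

G_0 = 15. HB_2(15) = 2^(2 + 1) + 2^2 + 2 + 1. Bump = 112. G_1 = 111.
G_1 = 111. HB_3(111) = 3^(3 + 1) + 3^3 + 3. Bump = 1284. G_2 = 1283.
G_2 = 1283. HB_4(1283) = 4^(4 + 1) + 4^4 + 3. Bump = 18753. G_3 = 18752.
G_3 = 18752. HB_5(18752) = 5^(5 + 1) + 5^5 + 2. Bump = 326594. G_4 = 326593.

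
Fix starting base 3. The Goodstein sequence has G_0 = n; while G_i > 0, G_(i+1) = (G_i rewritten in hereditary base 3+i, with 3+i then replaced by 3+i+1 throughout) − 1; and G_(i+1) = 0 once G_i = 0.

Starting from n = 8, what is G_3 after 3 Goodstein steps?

i=0: 8 = 2·3 + 2 (b=3); 3→4: 2·4 + 2 = 10; 10−1 = 9
i=1: 9 = 2·4 + 1 (b=4); 4→5: 2·5 + 1 = 11; 11−1 = 10
i=2: 10 = 2·5 (b=5); 5→6: 2·6 = 12; 12−1 = 11
i=3: 11 = 6 + 5 (b=6); 6→7: 7 + 5 = 12; 12−1 = 11

11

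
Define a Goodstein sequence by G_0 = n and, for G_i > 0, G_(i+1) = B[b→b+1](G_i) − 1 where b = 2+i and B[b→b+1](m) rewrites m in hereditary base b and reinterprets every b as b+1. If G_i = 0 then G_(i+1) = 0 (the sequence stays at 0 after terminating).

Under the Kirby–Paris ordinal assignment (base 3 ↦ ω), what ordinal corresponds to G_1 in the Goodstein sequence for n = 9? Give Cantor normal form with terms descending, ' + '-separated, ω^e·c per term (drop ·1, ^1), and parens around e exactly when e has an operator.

G_0=9  [base 2] 2^(2 + 1) + 1  →[2↦3]→  3^(3 + 1) + 1 = 82  −1 ⇒ G_1=81
G_1=81  [base 3] 3^(3 + 1)  →[3↦4]→  4^(4 + 1) = 1024  −1 ⇒ G_2=1023

ω^(ω + 1)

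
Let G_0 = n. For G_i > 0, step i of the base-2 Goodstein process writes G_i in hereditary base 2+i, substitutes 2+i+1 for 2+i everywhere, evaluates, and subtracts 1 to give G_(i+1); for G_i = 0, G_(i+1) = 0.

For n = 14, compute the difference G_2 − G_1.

1171

(0) 14|_2 = 2^(2 + 1) + 2^2 + 2 ↦ 3^(3 + 1) + 3^3 + 3|_3 = 111 ⇒ 110
(1) 110|_3 = 3^(3 + 1) + 3^3 + 2 ↦ 4^(4 + 1) + 4^4 + 2|_4 = 1282 ⇒ 1281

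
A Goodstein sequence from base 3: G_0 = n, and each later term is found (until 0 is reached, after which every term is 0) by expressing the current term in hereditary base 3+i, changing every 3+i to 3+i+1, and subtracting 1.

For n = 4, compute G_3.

3

i=0: 4 = 3 + 1 (b=3); 3→4: 4 + 1 = 5; 5−1 = 4
i=1: 4 = 4 (b=4); 4→5: 5 = 5; 5−1 = 4
i=2: 4 = 4 (b=5); 5→6: 4 = 4; 4−1 = 3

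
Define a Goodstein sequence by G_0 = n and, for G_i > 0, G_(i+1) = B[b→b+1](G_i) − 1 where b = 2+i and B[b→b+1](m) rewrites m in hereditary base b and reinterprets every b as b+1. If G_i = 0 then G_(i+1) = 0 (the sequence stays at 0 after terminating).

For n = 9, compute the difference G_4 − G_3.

130901

G_0 = 9. HB_2(9) = 2^(2 + 1) + 1. Bump = 82. G_1 = 81.
G_1 = 81. HB_3(81) = 3^(3 + 1). Bump = 1024. G_2 = 1023.
G_2 = 1023. HB_4(1023) = 3·4^4 + 3·4^3 + 3·4^2 + 3·4 + 3. Bump = 9843. G_3 = 9842.
G_3 = 9842. HB_5(9842) = 3·5^5 + 3·5^3 + 3·5^2 + 3·5 + 2. Bump = 140744. G_4 = 140743.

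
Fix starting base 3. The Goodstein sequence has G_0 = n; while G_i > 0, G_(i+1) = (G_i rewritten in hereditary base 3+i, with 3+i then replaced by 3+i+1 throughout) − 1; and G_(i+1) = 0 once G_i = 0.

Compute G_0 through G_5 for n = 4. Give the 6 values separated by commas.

4, 4, 4, 3, 2, 1

4 —HB3→ 3 + 1 —bump→ 4 + 1 = 5 —(−1)→ 4
4 —HB4→ 4 —bump→ 5 = 5 —(−1)→ 4
4 —HB5→ 4 —bump→ 4 = 4 —(−1)→ 3
3 —HB6→ 3 —bump→ 3 = 3 —(−1)→ 2
2 —HB7→ 2 —bump→ 2 = 2 —(−1)→ 1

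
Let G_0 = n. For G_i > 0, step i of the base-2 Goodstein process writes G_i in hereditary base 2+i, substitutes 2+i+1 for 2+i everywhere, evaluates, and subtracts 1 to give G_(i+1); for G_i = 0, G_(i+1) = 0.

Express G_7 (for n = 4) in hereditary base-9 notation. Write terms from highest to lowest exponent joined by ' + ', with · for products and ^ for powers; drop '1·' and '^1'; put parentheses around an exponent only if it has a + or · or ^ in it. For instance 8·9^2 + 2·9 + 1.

2·9^2 + 9 + 2

step 0: 4 = 2^2; sub 3 for 2: 3^3; = 27; G_1 = 27−1 = 26
step 1: 26 = 2·3^2 + 2·3 + 2; sub 4 for 3: 2·4^2 + 2·4 + 2; = 42; G_2 = 42−1 = 41
step 2: 41 = 2·4^2 + 2·4 + 1; sub 5 for 4: 2·5^2 + 2·5 + 1; = 61; G_3 = 61−1 = 60
step 3: 60 = 2·5^2 + 2·5; sub 6 for 5: 2·6^2 + 2·6; = 84; G_4 = 84−1 = 83
step 4: 83 = 2·6^2 + 6 + 5; sub 7 for 6: 2·7^2 + 7 + 5; = 110; G_5 = 110−1 = 109
step 5: 109 = 2·7^2 + 7 + 4; sub 8 for 7: 2·8^2 + 8 + 4; = 140; G_6 = 140−1 = 139
step 6: 139 = 2·8^2 + 8 + 3; sub 9 for 8: 2·9^2 + 9 + 3; = 174; G_7 = 174−1 = 173
step 7: 173 = 2·9^2 + 9 + 2; sub 10 for 9: 2·10^2 + 10 + 2; = 212; G_8 = 212−1 = 211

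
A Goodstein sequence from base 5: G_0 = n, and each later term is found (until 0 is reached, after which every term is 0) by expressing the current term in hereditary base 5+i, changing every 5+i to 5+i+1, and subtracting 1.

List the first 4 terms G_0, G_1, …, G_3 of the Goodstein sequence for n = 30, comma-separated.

step 0: 30 = 5^2 + 5; sub 6 for 5: 6^2 + 6; = 42; G_1 = 42−1 = 41
step 1: 41 = 6^2 + 5; sub 7 for 6: 7^2 + 5; = 54; G_2 = 54−1 = 53
step 2: 53 = 7^2 + 4; sub 8 for 7: 8^2 + 4; = 68; G_3 = 68−1 = 67

30, 41, 53, 67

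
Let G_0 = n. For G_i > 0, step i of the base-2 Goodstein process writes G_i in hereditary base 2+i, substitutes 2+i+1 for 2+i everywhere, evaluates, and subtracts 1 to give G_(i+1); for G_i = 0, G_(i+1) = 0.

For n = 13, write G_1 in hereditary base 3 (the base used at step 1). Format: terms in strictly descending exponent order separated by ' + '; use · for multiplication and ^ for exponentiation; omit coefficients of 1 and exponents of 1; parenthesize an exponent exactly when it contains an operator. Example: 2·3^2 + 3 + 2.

3^(3 + 1) + 3^3

G_0 = 13. HB_2(13) = 2^(2 + 1) + 2^2 + 1. Bump = 109. G_1 = 108.
G_1 = 108. HB_3(108) = 3^(3 + 1) + 3^3. Bump = 1280. G_2 = 1279.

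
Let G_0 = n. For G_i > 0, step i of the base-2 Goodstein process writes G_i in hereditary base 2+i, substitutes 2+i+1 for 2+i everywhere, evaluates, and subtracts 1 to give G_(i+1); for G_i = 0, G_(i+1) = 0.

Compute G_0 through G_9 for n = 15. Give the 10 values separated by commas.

(0) 15|_2 = 2^(2 + 1) + 2^2 + 2 + 1 ↦ 3^(3 + 1) + 3^3 + 3 + 1|_3 = 112 ⇒ 111
(1) 111|_3 = 3^(3 + 1) + 3^3 + 3 ↦ 4^(4 + 1) + 4^4 + 4|_4 = 1284 ⇒ 1283
(2) 1283|_4 = 4^(4 + 1) + 4^4 + 3 ↦ 5^(5 + 1) + 5^5 + 3|_5 = 18753 ⇒ 18752
(3) 18752|_5 = 5^(5 + 1) + 5^5 + 2 ↦ 6^(6 + 1) + 6^6 + 2|_6 = 326594 ⇒ 326593
(4) 326593|_6 = 6^(6 + 1) + 6^6 + 1 ↦ 7^(7 + 1) + 7^7 + 1|_7 = 6588345 ⇒ 6588344
(5) 6588344|_7 = 7^(7 + 1) + 7^7 ↦ 8^(8 + 1) + 8^8|_8 = 150994944 ⇒ 150994943
(6) 150994943|_8 = 8^(8 + 1) + 7·8^7 + 7·8^6 + 7·8^5 + 7·8^4 + 7·8^3 + 7·8^2 + 7·8 + 7 ↦ 9^(9 + 1) + 7·9^7 + 7·9^6 + 7·9^5 + 7·9^4 + 7·9^3 + 7·9^2 + 7·9 + 7|_9 = 3524450281 ⇒ 3524450280
(7) 3524450280|_9 = 9^(9 + 1) + 7·9^7 + 7·9^6 + 7·9^5 + 7·9^4 + 7·9^3 + 7·9^2 + 7·9 + 6 ↦ 10^(10 + 1) + 7·10^7 + 7·10^6 + 7·10^5 + 7·10^4 + 7·10^3 + 7·10^2 + 7·10 + 6|_10 = 100077777776 ⇒ 100077777775
(8) 100077777775|_10 = 10^(10 + 1) + 7·10^7 + 7·10^6 + 7·10^5 + 7·10^4 + 7·10^3 + 7·10^2 + 7·10 + 5 ↦ 11^(11 + 1) + 7·11^7 + 7·11^6 + 7·11^5 + 7·11^4 + 7·11^3 + 7·11^2 + 7·11 + 5|_11 = 3138578427935 ⇒ 3138578427934

15, 111, 1283, 18752, 326593, 6588344, 150994943, 3524450280, 100077777775, 3138578427934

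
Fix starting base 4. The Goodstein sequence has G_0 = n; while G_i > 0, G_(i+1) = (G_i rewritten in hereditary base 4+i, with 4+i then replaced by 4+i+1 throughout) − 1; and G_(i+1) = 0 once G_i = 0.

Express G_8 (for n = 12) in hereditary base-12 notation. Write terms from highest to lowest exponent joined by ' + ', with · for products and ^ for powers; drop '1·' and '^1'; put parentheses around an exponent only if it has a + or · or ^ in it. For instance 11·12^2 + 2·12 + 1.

(0) 12|_4 = 3·4 ↦ 3·5|_5 = 15 ⇒ 14
(1) 14|_5 = 2·5 + 4 ↦ 2·6 + 4|_6 = 16 ⇒ 15
(2) 15|_6 = 2·6 + 3 ↦ 2·7 + 3|_7 = 17 ⇒ 16
(3) 16|_7 = 2·7 + 2 ↦ 2·8 + 2|_8 = 18 ⇒ 17
(4) 17|_8 = 2·8 + 1 ↦ 2·9 + 1|_9 = 19 ⇒ 18
(5) 18|_9 = 2·9 ↦ 2·10|_10 = 20 ⇒ 19
(6) 19|_10 = 10 + 9 ↦ 11 + 9|_11 = 20 ⇒ 19
(7) 19|_11 = 11 + 8 ↦ 12 + 8|_12 = 20 ⇒ 19
(8) 19|_12 = 12 + 7 ↦ 13 + 7|_13 = 20 ⇒ 19

12 + 7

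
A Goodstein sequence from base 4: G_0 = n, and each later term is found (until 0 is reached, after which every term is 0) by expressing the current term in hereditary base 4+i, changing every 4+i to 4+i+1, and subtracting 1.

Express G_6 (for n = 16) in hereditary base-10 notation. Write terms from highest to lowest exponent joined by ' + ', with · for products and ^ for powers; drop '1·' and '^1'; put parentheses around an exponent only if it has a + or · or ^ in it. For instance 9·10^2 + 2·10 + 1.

3·10 + 9

step 0: 16 = 4^2; sub 5 for 4: 5^2; = 25; G_1 = 25−1 = 24
step 1: 24 = 4·5 + 4; sub 6 for 5: 4·6 + 4; = 28; G_2 = 28−1 = 27
step 2: 27 = 4·6 + 3; sub 7 for 6: 4·7 + 3; = 31; G_3 = 31−1 = 30
step 3: 30 = 4·7 + 2; sub 8 for 7: 4·8 + 2; = 34; G_4 = 34−1 = 33
step 4: 33 = 4·8 + 1; sub 9 for 8: 4·9 + 1; = 37; G_5 = 37−1 = 36
step 5: 36 = 4·9; sub 10 for 9: 4·10; = 40; G_6 = 40−1 = 39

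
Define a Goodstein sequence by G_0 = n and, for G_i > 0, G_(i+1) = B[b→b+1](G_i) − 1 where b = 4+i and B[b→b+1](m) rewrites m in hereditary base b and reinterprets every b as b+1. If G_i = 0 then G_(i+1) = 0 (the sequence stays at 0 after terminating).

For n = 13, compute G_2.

17

(0) 13|_4 = 3·4 + 1 ↦ 3·5 + 1|_5 = 16 ⇒ 15
(1) 15|_5 = 3·5 ↦ 3·6|_6 = 18 ⇒ 17
(2) 17|_6 = 2·6 + 5 ↦ 2·7 + 5|_7 = 19 ⇒ 18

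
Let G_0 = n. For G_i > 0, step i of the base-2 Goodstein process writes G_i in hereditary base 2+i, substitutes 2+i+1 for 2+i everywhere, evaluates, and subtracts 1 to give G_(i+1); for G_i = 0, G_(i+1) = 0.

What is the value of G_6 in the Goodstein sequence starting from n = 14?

134404971

base 2: 14 = 2^(2 + 1) + 2^2 + 2; at 3: 3^(3 + 1) + 3^3 + 3 = 111; next = 110
base 3: 110 = 3^(3 + 1) + 3^3 + 2; at 4: 4^(4 + 1) + 4^4 + 2 = 1282; next = 1281
base 4: 1281 = 4^(4 + 1) + 4^4 + 1; at 5: 5^(5 + 1) + 5^5 + 1 = 18751; next = 18750
base 5: 18750 = 5^(5 + 1) + 5^5; at 6: 6^(6 + 1) + 6^6 = 326592; next = 326591
base 6: 326591 = 6^(6 + 1) + 5·6^5 + 5·6^4 + 5·6^3 + 5·6^2 + 5·6 + 5; at 7: 7^(7 + 1) + 5·7^5 + 5·7^4 + 5·7^3 + 5·7^2 + 5·7 + 5 = 5862841; next = 5862840
base 7: 5862840 = 7^(7 + 1) + 5·7^5 + 5·7^4 + 5·7^3 + 5·7^2 + 5·7 + 4; at 8: 8^(8 + 1) + 5·8^5 + 5·8^4 + 5·8^3 + 5·8^2 + 5·8 + 4 = 134404972; next = 134404971
base 8: 134404971 = 8^(8 + 1) + 5·8^5 + 5·8^4 + 5·8^3 + 5·8^2 + 5·8 + 3; at 9: 9^(9 + 1) + 5·9^5 + 5·9^4 + 5·9^3 + 5·9^2 + 5·9 + 3 = 3487116549; next = 3487116548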